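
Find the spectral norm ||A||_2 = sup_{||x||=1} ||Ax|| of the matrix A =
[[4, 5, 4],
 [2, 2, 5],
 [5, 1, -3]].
||A||_2 ≈ 9.2932 (= sqrt(largest eigenvalue of A^T A))

||A||_2 = sigma_max(A) = sqrt(lambda_max(A^T A)). Form the symmetric matrix M = A^T A =
[[45, 29, 11],
 [29, 30, 27],
 [11, 27, 50]].
Its characteristic polynomial (trace, sum of principal 2x2 minors, determinant of M give the coefficients) is
  p(λ) = det(λ I - M) = λ^3 - 125λ^2 + 3409λ - 6241.
No integer candidate from the rational root theorem (±divisors of 6241) is a root, so the roots are irrational. The cubic discriminant is Δ = 21175293472 > 0, so there are three distinct real roots. p(1) = -2956 and p(2) = 85 have opposite signs, so a root lies in (1, 2); Newton's method refines it to λ ≈ 1.9709. p(36) = 1139 and p(37) = -580 have opposite signs, so a root lies in (36, 37); Newton's method refines it to λ ≈ 36.6646. p(86) = -1511 and p(87) = 2720 have opposite signs, so a root lies in (86, 87); Newton's method refines it to λ ≈ 86.3645. Check (Vieta): the three roots sum to 125, matching tr M = 125.
So the eigenvalues of A^T A are ≈ 1.9709, 36.6646, 86.3645 (all ≥ 0, as they must be for A^T A). The largest is λ_max ≈ 86.3645, hence ||A||_2 = sqrt(λ_max) ≈ 9.2932.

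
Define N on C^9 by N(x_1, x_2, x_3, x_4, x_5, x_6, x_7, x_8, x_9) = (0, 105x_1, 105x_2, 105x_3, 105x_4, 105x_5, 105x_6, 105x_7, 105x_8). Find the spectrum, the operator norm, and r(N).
sigma(N) = {0}; ||N|| = 105; r(N) = 0. (N is nilpotent with N^9 = 0.)

On C^9, N is a strictly lower-triangular matrix with 105 on the subdiagonal and zeros elsewhere, so its characteristic polynomial is lambda^9 and every eigenvalue is 0: sigma(N) = {0}. For the operator norm, N e_i = 105e_{i+1} for i = 1, ..., 8 and N e_9 = 0, so the singular values of N are 105 (with multiplicity 8) and 0; hence ||N|| = 105. The spectral radius r(N) = max|lambda| = 0. Note ||N|| > r(N) — characteristic of non-normal nilpotent operators. Indeed N^9 = 0.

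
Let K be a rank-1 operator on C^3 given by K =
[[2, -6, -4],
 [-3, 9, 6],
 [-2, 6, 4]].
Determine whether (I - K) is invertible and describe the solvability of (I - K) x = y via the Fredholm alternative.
(I - K) is invertible (det(I - K) = -14 ≠ 0), so for every y in C^3 the equation (I - K) x = y has a unique solution.

K has rank 1, so it is an outer product K = u v^T: every row of K is a multiple of one row vector. Reading off the entries, u = (-2, 3, 2) and v = (-1, 3, 2) (row i of K equals u_i·v^T). A rank-one matrix u v^T satisfies K u = u (v·u) and kills the (2)-dimensional subspace v^⊥, so its characteristic polynomial is lambda^2 (lambda - v·u) with v·u = tr K = 15. Hence the eigenvalues of I - K are 1 (multiplicity 2) and 1 - (15) = -14, so det(I - K) = -14. (Direct check: I - K =
[[-1, 6, 4],
 [3, -8, -6],
 [2, -6, -3]]
has determinant -14.) The finite-dimensional Fredholm alternative says: either (I - K) is invertible, or ker(I - K) ≠ {0} and then range(I - K) = ker((I - K)^*)^⊥, with dim ker(I - K) = dim ker((I - K)^*). Since det(I - K) ≠ 0, 1 is not an eigenvalue of K and ker(I - K) = {0}, so we are in the first case: for every y there is a unique x = (I - K)^(-1) y. Explicitly, by the Sherman–Morrison formula, (I - u v^T)^(-1) = I + u v^T/(1 - v·u), i.e. (I - K)^(-1) = I + K/(-14).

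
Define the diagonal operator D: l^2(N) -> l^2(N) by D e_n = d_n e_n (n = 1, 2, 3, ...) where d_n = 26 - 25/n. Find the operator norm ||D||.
||D|| = 26

For a diagonal operator on l^2 with entries d_n, ||D|| = sup_n |d_n|. Here d_1 = 1, d_2 = 27/2, ..., and d_n = 26 - 25/n increases monotonically toward 26. All terms lie in [1, 26), so |d_n| = d_n and the supremum is the limit 26, which is not attained by any individual d_n. Hence ||D|| = 26.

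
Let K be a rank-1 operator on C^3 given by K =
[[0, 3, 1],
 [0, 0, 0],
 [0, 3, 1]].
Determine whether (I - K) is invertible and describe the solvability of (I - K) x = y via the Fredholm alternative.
(I - K) is singular (det(I - K) = 0, i.e. 1 ∈ sigma(K)). (I - K) x = y is solvable iff y ⊥ ker((I - K)^*) = span{(0, 3, 1)}, i.e. iff 3y_2 + y_3 = 0. When solvable, the solutions are x = y + c·(1, 0, 1), c arbitrary (ker(I - K) = span{(1, 0, 1)}, dimension 1).

K has rank 1, so it is an outer product K = u v^T: every row of K is a multiple of one row vector. Reading off the entries, u = (1, 0, 1) and v = (0, 3, 1) (row i of K equals u_i·v^T). A rank-one matrix u v^T satisfies K u = u (v·u) and kills the (2)-dimensional subspace v^⊥, so its characteristic polynomial is lambda^2 (lambda - v·u) with v·u = tr K = 1. Hence the eigenvalues of I - K are 1 (multiplicity 2) and 1 - (1) = 0, so det(I - K) = 0. (Direct check: I - K =
[[1, -3, -1],
 [0, 1, 0],
 [0, -3, 0]]
has determinant 0.) So 1 is an eigenvalue of K and (I - K) is not invertible. The finite-dimensional Fredholm alternative says: either (I - K) is invertible, or ker(I - K) ≠ {0} and then range(I - K) = ker((I - K)^*)^⊥, with dim ker(I - K) = dim ker((I - K)^*). We are in the second case, so we need both kernels. Kernel of I - K: (I - K) u = u - u (v·u) = u - u = 0, so ker(I - K) = span{u} = span{(1, 0, 1)} (it is exactly 1-dimensional because rank(I - K) = 2). Kernel of the adjoint: K is real, so (I - K)^* = I - K^T = I - v u^T, and (I - v u^T) v = v - v (u·v) = 0; hence ker((I - K)^*) = span{v} = span{(0, 3, 1)}. Therefore (I - K) x = y is solvable iff <y, v> = 0, i.e. iff 3y_2 + y_3 = 0. When this holds, K y = u (v·y) = 0, so (I - K) y = y and x = y is a particular solution; the full solution set is the line x = y + c·u = y + c·(1, 0, 1), c ∈ C.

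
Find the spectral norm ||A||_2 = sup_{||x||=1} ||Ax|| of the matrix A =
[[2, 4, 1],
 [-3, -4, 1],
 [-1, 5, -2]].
||A||_2 ≈ 7.9508 (= sqrt(largest eigenvalue of A^T A))

||A||_2 = sigma_max(A) = sqrt(lambda_max(A^T A)). Form the symmetric matrix M = A^T A =
[[14, 15, 1],
 [15, 57, -10],
 [1, -10, 6]].
Its characteristic polynomial (trace, sum of principal 2x2 minors, determinant of M give the coefficients) is
  p(λ) = det(λ I - M) = λ^3 - 77λ^2 + 898λ - 1681.
No integer candidate from the rational root theorem (±divisors of 1681) is a root, so the roots are irrational. The cubic discriminant is Δ = 830762377 > 0, so there are three distinct real roots. p(2) = -185 and p(3) = 347 have opposite signs, so a root lies in (2, 3); Newton's method refines it to λ ≈ 2.3193. p(11) = 211 and p(12) = -265 have opposite signs, so a root lies in (11, 12); Newton's method refines it to λ ≈ 11.4655. p(63) = -673 and p(64) = 2543 have opposite signs, so a root lies in (63, 64); Newton's method refines it to λ ≈ 63.2152. Check (Vieta): the three roots sum to 77, matching tr M = 77.
So the eigenvalues of A^T A are ≈ 2.3193, 11.4655, 63.2152 (all ≥ 0, as they must be for A^T A). The largest is λ_max ≈ 63.2152, hence ||A||_2 = sqrt(λ_max) ≈ 7.9508.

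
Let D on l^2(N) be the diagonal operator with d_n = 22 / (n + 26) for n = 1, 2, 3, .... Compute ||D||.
||D|| = 22/27 (attained at n = 1)

For D diagonal, ||D|| = sup_n |d_n| = sup_n 22/(n + 26). This is positive and strictly decreasing in n, so the supremum is attained at n = 1: d_1 = 22/(1 + 26) = 22/27. Hence ||D|| = 22/27.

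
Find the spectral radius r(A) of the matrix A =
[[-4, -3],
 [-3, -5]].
r(A) = (9 + sqrt(37))/2 ≈ 7.5414

The eigenvalues of A are the roots of its characteristic polynomial. With M = A (coefficients from the trace and determinant):
  p(λ) = det(λ I - M) = λ^2 + 9λ + 11.
For λ^2 + 9λ + 11 the discriminant is 37. It is nonnegative but not a perfect square, so the roots are real and irrational: λ = (-9 ± sqrt(37))/2 ≈ -1.4586, -7.5414.
Thus the eigenvalues (to 4 decimals) are -1.4586 (modulus 1.4586); -7.5414 (modulus 7.5414). The spectral radius is the largest modulus: r(A) = (9 + sqrt(37))/2 ≈ 7.5414. (Cross-check: r(A) ≤ ||A||_2 ≈ 7.5414; equality holds whenever A is normal, though it can also hold for some non-normal A.)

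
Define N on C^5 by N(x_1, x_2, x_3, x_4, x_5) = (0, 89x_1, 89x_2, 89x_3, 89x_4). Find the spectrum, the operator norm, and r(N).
sigma(N) = {0}; ||N|| = 89; r(N) = 0. (N is nilpotent with N^5 = 0.)

On C^5, N is a strictly lower-triangular matrix with 89 on the subdiagonal and zeros elsewhere, so its characteristic polynomial is lambda^5 and every eigenvalue is 0: sigma(N) = {0}. For the operator norm, N e_i = 89e_{i+1} for i = 1, ..., 4 and N e_5 = 0, so the singular values of N are 89 (with multiplicity 4) and 0; hence ||N|| = 89. The spectral radius r(N) = max|lambda| = 0. Note ||N|| > r(N) — characteristic of non-normal nilpotent operators. Indeed N^5 = 0.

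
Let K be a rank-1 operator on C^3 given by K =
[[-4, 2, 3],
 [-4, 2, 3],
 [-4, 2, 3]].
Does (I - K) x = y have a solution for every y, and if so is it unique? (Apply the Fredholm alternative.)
(I - K) is singular (det(I - K) = 0, i.e. 1 ∈ sigma(K)). (I - K) x = y is solvable iff y ⊥ ker((I - K)^*) = span{(-4, 2, 3)}, i.e. iff -4y_1 + 2y_2 + 3y_3 = 0. When solvable, the solutions are x = y + c·(1, 1, 1), c arbitrary (ker(I - K) = span{(1, 1, 1)}, dimension 1).

K has rank 1, so it is an outer product K = u v^T: every row of K is a multiple of one row vector. Reading off the entries, u = (1, 1, 1) and v = (-4, 2, 3) (row i of K equals u_i·v^T). A rank-one matrix u v^T satisfies K u = u (v·u) and kills the (2)-dimensional subspace v^⊥, so its characteristic polynomial is lambda^2 (lambda - v·u) with v·u = tr K = 1. Hence the eigenvalues of I - K are 1 (multiplicity 2) and 1 - (1) = 0, so det(I - K) = 0. (Direct check: I - K =
[[5, -2, -3],
 [4, -1, -3],
 [4, -2, -2]]
has determinant 0.) So 1 is an eigenvalue of K and (I - K) is not invertible. The finite-dimensional Fredholm alternative says: either (I - K) is invertible, or ker(I - K) ≠ {0} and then range(I - K) = ker((I - K)^*)^⊥, with dim ker(I - K) = dim ker((I - K)^*). We are in the second case, so we need both kernels. Kernel of I - K: (I - K) u = u - u (v·u) = u - u = 0, so ker(I - K) = span{u} = span{(1, 1, 1)} (it is exactly 1-dimensional because rank(I - K) = 2). Kernel of the adjoint: K is real, so (I - K)^* = I - K^T = I - v u^T, and (I - v u^T) v = v - v (u·v) = 0; hence ker((I - K)^*) = span{v} = span{(-4, 2, 3)}. Therefore (I - K) x = y is solvable iff <y, v> = 0, i.e. iff -4y_1 + 2y_2 + 3y_3 = 0. When this holds, K y = u (v·y) = 0, so (I - K) y = y and x = y is a particular solution; the full solution set is the line x = y + c·u = y + c·(1, 1, 1), c ∈ C.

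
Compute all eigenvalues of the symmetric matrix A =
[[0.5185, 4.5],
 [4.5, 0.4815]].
sigma(A) ≈ {-4, 5}

A is real symmetric, so its spectrum consists of real eigenvalues. Expanding the characteristic polynomial of the displayed matrix gives
  det(λ I - A) = p(λ) = λ^2 + (-1)λ + (-20).
Solving p(λ) = 0 yields eigenvalues ≈ -4, 5. (A is shown rounded to 4 decimals, so these recover the underlying integer eigenvalues to within that precision.)
Verification: the trace of A = 1 equals the sum of eigenvalues 1, and det(A) ≈ -20.0003 matches the eigenvalue product -20.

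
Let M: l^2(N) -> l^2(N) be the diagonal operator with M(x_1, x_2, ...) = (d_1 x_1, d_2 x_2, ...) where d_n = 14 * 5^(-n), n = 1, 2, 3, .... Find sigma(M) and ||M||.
sigma(M) = {14 * 5^(-n) : n ≥ 1} ∪ {0}; ||M|| = 14/5

A bounded diagonal operator on l^2 with diagonal entries d_n has spectrum equal to the closure of {d_n : n ≥ 1}: every d_n is an eigenvalue (with eigenvector e_n), so {d_n} ⊂ sigma(M); the spectrum is closed, so its closure is too; and for lambda not in the closure, (M - lambda I) has bounded inverse (the diagonal entries 1/(d_n - lambda) are bounded). For our sequence d_n = 14 * 5^(-n), n = 1, 2, 3, ...:
  - {d_n} = {14 * 5^(-n) : n ≥ 1}; the only limit point is 0
  - closure = {14 * 5^(-n) : n ≥ 1} ∪ {0}
For the norm: a diagonal operator has ||M|| = sup_n |d_n|. Here d_n = 14 * 5^(-n) is positive and decreasing, so sup_n |d_n| = d_1 = 14/5. So ||M|| = 14/5.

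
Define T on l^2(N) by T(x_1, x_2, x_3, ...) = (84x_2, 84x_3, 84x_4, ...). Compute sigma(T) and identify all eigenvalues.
sigma(T) = closed disk {z in C : |z| ≤ 84}; sigma_p(T) = open disk {z in C : |z| < 84}

Note T = 84·V where V is the unit left shift (V x)_k = x_{k+1}; so sigma(T) = 84·sigma(V) and ||T|| = 84||V||. ||T x||^2 = 7056sum_{k≥2} |x_k|^2 ≤ 7056||x||^2, with equality on {x : x_1 = 0}, so ||T|| = 84. For any lambda with |lambda| < 84, set r = lambda/84 (|r| < 1); the vector x = (1, r, r^2, ...) is in l^2 and satisfies T x = 84(r, r^2, ...) = lambda x, so lambda is an eigenvalue. On the boundary |lambda| = 84 the geometric series diverges, so no l^2 eigenvector exists, but these lambda lie in the approximate point spectrum. Hence sigma(T) is the closed disk of radius 84 and sigma_p(T) is the open disk.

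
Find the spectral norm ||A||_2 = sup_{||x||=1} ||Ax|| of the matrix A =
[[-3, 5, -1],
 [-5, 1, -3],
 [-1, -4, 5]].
||A||_2 ≈ 8.7668 (= sqrt(largest eigenvalue of A^T A))

||A||_2 = sigma_max(A) = sqrt(lambda_max(A^T A)). Form the symmetric matrix M = A^T A =
[[35, -16, 13],
 [-16, 42, -28],
 [13, -28, 35]].
Its characteristic polynomial (trace, sum of principal 2x2 minors, determinant of M give the coefficients) is
  p(λ) = det(λ I - M) = λ^3 - 112λ^2 + 2956λ - 19600.
No integer candidate from the rational root theorem (±divisors of 19600) is a root, so the roots are irrational. The cubic discriminant is Δ = 2574840320 > 0, so there are three distinct real roots. p(10) = -240 and p(11) = 695 have opposite signs, so a root lies in (10, 11); Newton's method refines it to λ ≈ 10.2409. p(24) = 656 and p(25) = -75 have opposite signs, so a root lies in (24, 25); Newton's method refines it to λ ≈ 24.902. p(76) = -2880 and p(77) = 497 have opposite signs, so a root lies in (76, 77); Newton's method refines it to λ ≈ 76.8571. Check (Vieta): the three roots sum to 112, matching tr M = 112.
So the eigenvalues of A^T A are ≈ 10.2409, 24.902, 76.8571 (all ≥ 0, as they must be for A^T A). The largest is λ_max ≈ 76.8571, hence ||A||_2 = sqrt(λ_max) ≈ 8.7668.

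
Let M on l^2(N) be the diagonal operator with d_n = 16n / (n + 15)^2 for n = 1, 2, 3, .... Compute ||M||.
||M|| = 4/15 (attained at n = 15)

For M diagonal, ||M|| = sup_n |d_n|. Treat f(x) = 16x / (x + 15)^2 for real x > 0. By the quotient rule, f'(x) = 16(15 - x)/(x + 15)^3, which is positive for x < 15 and negative for x > 15. So f has a unique maximum at x = 15, and since 15 is a positive integer, the supremum over n ≥ 1 is attained at n = 15: d_15 = 16·15/(15 + 15)^2 = 16·15/900 = 4/15. Hence ||M|| = 4/15.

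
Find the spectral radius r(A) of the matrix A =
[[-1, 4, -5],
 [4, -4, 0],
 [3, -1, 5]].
r(A) ≈ 6.1793

The eigenvalues of A are the roots of its characteristic polynomial. With M = A (coefficients from the trace, the sum of principal 2x2 minors, and det A):
  p(λ) = det(λ I - M) = λ^3 - 22λ + 100.
No integer candidate from the rational root theorem (±divisors of 100) is a root, so the roots are irrational. The cubic discriminant is Δ = -227408 < 0, so there is one real root and a complex-conjugate pair. p(-7) = -89 and p(-6) = 16 have opposite signs, so a root lies in (-7, -6); Newton's method refines it to λ ≈ -6.1793. Dividing out (λ - (-6.1793)) leaves approximately λ^2 - 6.1793λ + 16.1832. For λ^2 - 6.1793λ + 16.1832 the discriminant is -26.5495. It is negative, so the remaining roots are the complex-conjugate pair λ ≈ 3.0896 ± 2.5763i. Their product equals the constant term, so |λ|^2 ≈ 16.1832 and |λ| ≈ 4.0228.
Thus the eigenvalues (to 4 decimals) are -6.1793 (modulus 6.1793); 3.0896 ± 2.5763i (modulus 4.0228). The spectral radius is the largest modulus: r(A) ≈ 6.1793. (Cross-check: r(A) ≤ ||A||_2 ≈ 9.1332; equality holds whenever A is normal, though it can also hold for some non-normal A.)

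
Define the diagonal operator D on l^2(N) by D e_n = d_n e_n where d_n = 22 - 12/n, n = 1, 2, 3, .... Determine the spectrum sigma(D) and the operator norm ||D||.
sigma(D) = {22 - 12/n : n ≥ 1} ∪ {22}; ||D|| = 22

A bounded diagonal operator on l^2 with diagonal entries d_n has spectrum equal to the closure of {d_n : n ≥ 1}: every d_n is an eigenvalue (with eigenvector e_n), so {d_n} ⊂ sigma(D); the spectrum is closed, so its closure is too; and for lambda not in the closure, (D - lambda I) has bounded inverse (the diagonal entries 1/(d_n - lambda) are bounded). For our sequence d_n = 22 - 12/n, n = 1, 2, 3, ...:
  - {d_n} = {22 - 12/n : n ≥ 1}; the only limit point is 22
  - closure = {22 - 12/n : n ≥ 1} ∪ {22}
For the norm: a diagonal operator has ||D|| = sup_n |d_n|. Here d_n = 22 - 12/n increases monotonically from d_1 = 10 toward 22, with all terms in [10, 22); so sup_n |d_n| = 22 (the supremum is the limit, not attained). So ||D|| = 22.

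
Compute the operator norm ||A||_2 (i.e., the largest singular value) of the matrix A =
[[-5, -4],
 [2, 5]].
||A||_2 = sqrt((70 + sqrt(3744))/2) ≈ 8.099 (= sqrt(largest eigenvalue of A^T A))

||A||_2 = sigma_max(A) = sqrt(lambda_max(A^T A)). Form the symmetric matrix M = A^T A =
[[29, 30],
 [30, 41]].
Its characteristic polynomial (trace, determinant of M give the coefficients) is
  p(λ) = det(λ I - M) = λ^2 - 70λ + 289.
For λ^2 - 70λ + 289 the discriminant is 3744. It is nonnegative but not a perfect square, so the roots are real and irrational: λ = (70 ± sqrt(3744))/2 ≈ 65.5941, 4.4059.
So the eigenvalues of A^T A are ≈ 4.4059, 65.5941 (all ≥ 0, as they must be for A^T A). The largest is λ_max = (70 + sqrt(3744))/2 ≈ 65.5941, hence ||A||_2 = sqrt(λ_max) = sqrt((70 + sqrt(3744))/2) ≈ 8.099.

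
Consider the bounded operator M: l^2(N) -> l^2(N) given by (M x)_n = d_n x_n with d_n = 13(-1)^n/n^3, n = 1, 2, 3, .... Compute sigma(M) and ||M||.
sigma(M) = {13(-1)^n/n^3 : n ≥ 1} ∪ {0}; ||M|| = 13

A bounded diagonal operator on l^2 with diagonal entries d_n has spectrum equal to the closure of {d_n : n ≥ 1}: every d_n is an eigenvalue (with eigenvector e_n), so {d_n} ⊂ sigma(M); the spectrum is closed, so its closure is too; and for lambda not in the closure, (M - lambda I) has bounded inverse (the diagonal entries 1/(d_n - lambda) are bounded). For our sequence d_n = 13(-1)^n/n^3, n = 1, 2, 3, ...:
  - {d_n} = {13(-1)^n/n^3 : n ≥ 1}; the only limit point is 0
  - closure = {13(-1)^n/n^3 : n ≥ 1} ∪ {0}
For the norm: a diagonal operator has ||M|| = sup_n |d_n|. Here |d_n| = 13/n^3 is decreasing, so sup_n |d_n| = |d_1| = 13. So ||M|| = 13.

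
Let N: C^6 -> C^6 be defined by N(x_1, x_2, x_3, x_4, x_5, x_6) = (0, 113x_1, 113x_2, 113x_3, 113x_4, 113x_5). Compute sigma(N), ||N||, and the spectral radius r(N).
sigma(N) = {0}; ||N|| = 113; r(N) = 0. (N is nilpotent with N^6 = 0.)

On C^6, N is a strictly lower-triangular matrix with 113 on the subdiagonal and zeros elsewhere, so its characteristic polynomial is lambda^6 and every eigenvalue is 0: sigma(N) = {0}. For the operator norm, N e_i = 113e_{i+1} for i = 1, ..., 5 and N e_6 = 0, so the singular values of N are 113 (with multiplicity 5) and 0; hence ||N|| = 113. The spectral radius r(N) = max|lambda| = 0. Note ||N|| > r(N) — characteristic of non-normal nilpotent operators. Indeed N^6 = 0.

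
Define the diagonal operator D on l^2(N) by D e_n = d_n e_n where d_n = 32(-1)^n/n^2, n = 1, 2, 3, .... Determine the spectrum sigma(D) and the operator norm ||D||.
sigma(D) = {32(-1)^n/n^2 : n ≥ 1} ∪ {0}; ||D|| = 32

A bounded diagonal operator on l^2 with diagonal entries d_n has spectrum equal to the closure of {d_n : n ≥ 1}: every d_n is an eigenvalue (with eigenvector e_n), so {d_n} ⊂ sigma(D); the spectrum is closed, so its closure is too; and for lambda not in the closure, (D - lambda I) has bounded inverse (the diagonal entries 1/(d_n - lambda) are bounded). For our sequence d_n = 32(-1)^n/n^2, n = 1, 2, 3, ...:
  - {d_n} = {32(-1)^n/n^2 : n ≥ 1}; the only limit point is 0
  - closure = {32(-1)^n/n^2 : n ≥ 1} ∪ {0}
For the norm: a diagonal operator has ||D|| = sup_n |d_n|. Here |d_n| = 32/n^2 is decreasing, so sup_n |d_n| = |d_1| = 32. So ||D|| = 32.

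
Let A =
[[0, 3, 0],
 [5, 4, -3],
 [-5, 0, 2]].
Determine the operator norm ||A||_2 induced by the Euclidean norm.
||A||_2 ≈ 8.5858 (= sqrt(largest eigenvalue of A^T A))

||A||_2 = sigma_max(A) = sqrt(lambda_max(A^T A)). Form the symmetric matrix M = A^T A =
[[50, 20, -25],
 [20, 25, -12],
 [-25, -12, 13]].
Its characteristic polynomial (trace, sum of principal 2x2 minors, determinant of M give the coefficients) is
  p(λ) = det(λ I - M) = λ^3 - 88λ^2 + 1056λ - 225.
No integer candidate from the rational root theorem (±divisors of 225) is a root, so the roots are irrational. The cubic discriminant is Δ = 3686945445 > 0, so there are three distinct real roots. p(0) = -225 and p(1) = 744 have opposite signs, so a root lies in (0, 1); Newton's method refines it to λ ≈ 0.217. p(14) = 55 and p(15) = -810 have opposite signs, so a root lies in (14, 15); Newton's method refines it to λ ≈ 14.0668. p(73) = -3072 and p(74) = 1255 have opposite signs, so a root lies in (73, 74); Newton's method refines it to λ ≈ 73.7162. Check (Vieta): the three roots sum to 88, matching tr M = 88.
So the eigenvalues of A^T A are ≈ 0.217, 14.0668, 73.7162 (all ≥ 0, as they must be for A^T A). The largest is λ_max ≈ 73.7162, hence ||A||_2 = sqrt(λ_max) ≈ 8.5858.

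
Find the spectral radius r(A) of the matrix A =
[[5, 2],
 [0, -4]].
r(A) = 5

The eigenvalues of A are the roots of its characteristic polynomial. With M = A (coefficients from the trace and determinant):
  p(λ) = det(λ I - M) = λ^2 - λ - 20.
For λ^2 - λ - 20 the discriminant is 81. It is a perfect square (9^2), so the roots are rational: λ = (1 ± 9)/2 = 5, -4.
Thus the eigenvalues (to 4 decimals) are 5 (modulus 5); -4 (modulus 4). The spectral radius is the largest modulus: r(A) = 5. (Cross-check: r(A) ≤ ||A||_2 ≈ 5.7278; equality holds whenever A is normal, though it can also hold for some non-normal A.)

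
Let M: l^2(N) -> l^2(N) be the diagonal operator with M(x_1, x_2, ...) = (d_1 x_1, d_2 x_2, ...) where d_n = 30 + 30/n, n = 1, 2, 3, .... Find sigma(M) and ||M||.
sigma(M) = {30 + 30/n : n ≥ 1} ∪ {30}; ||M|| = 60

A bounded diagonal operator on l^2 with diagonal entries d_n has spectrum equal to the closure of {d_n : n ≥ 1}: every d_n is an eigenvalue (with eigenvector e_n), so {d_n} ⊂ sigma(M); the spectrum is closed, so its closure is too; and for lambda not in the closure, (M - lambda I) has bounded inverse (the diagonal entries 1/(d_n - lambda) are bounded). For our sequence d_n = 30 + 30/n, n = 1, 2, 3, ...:
  - {d_n} = {30 + 30/n : n ≥ 1}; the only limit point is 30
  - closure = {30 + 30/n : n ≥ 1} ∪ {30}
For the norm: a diagonal operator has ||M|| = sup_n |d_n|. Here d_n = 30 + 30/n is positive and decreasing, so sup_n |d_n| = d_1 = 30 + 30 = 60. So ||M|| = 60.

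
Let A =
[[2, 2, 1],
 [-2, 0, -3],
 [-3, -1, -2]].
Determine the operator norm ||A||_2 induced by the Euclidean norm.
||A||_2 ≈ 5.6477 (= sqrt(largest eigenvalue of A^T A))

||A||_2 = sigma_max(A) = sqrt(lambda_max(A^T A)). Form the symmetric matrix M = A^T A =
[[17, 7, 14],
 [7, 5, 4],
 [14, 4, 14]].
Its characteristic polynomial (trace, sum of principal 2x2 minors, determinant of M give the coefficients) is
  p(λ) = det(λ I - M) = λ^3 - 36λ^2 + 132λ - 36.
No integer candidate from the rational root theorem (±divisors of 36) is a root, so the roots are irrational. The cubic discriminant is Δ = 9707472 > 0, so there are three distinct real roots. p(0) = -36 and p(1) = 61 have opposite signs, so a root lies in (0, 1); Newton's method refines it to λ ≈ 0.2965. p(3) = 63 and p(4) = -20 have opposite signs, so a root lies in (3, 4); Newton's method refines it to λ ≈ 3.8064. p(31) = -749 and p(32) = 92 have opposite signs, so a root lies in (31, 32); Newton's method refines it to λ ≈ 31.8971. Check (Vieta): the three roots sum to 36, matching tr M = 36.
So the eigenvalues of A^T A are ≈ 0.2965, 3.8064, 31.8971 (all ≥ 0, as they must be for A^T A). The largest is λ_max ≈ 31.8971, hence ||A||_2 = sqrt(λ_max) ≈ 5.6477.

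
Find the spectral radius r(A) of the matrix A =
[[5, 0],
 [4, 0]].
r(A) = 5

The eigenvalues of A are the roots of its characteristic polynomial. With M = A (coefficients from the trace and determinant):
  p(λ) = det(λ I - M) = λ^2 - 5λ.
For λ^2 - 5λ the discriminant is 25. It is a perfect square (5^2), so the roots are rational: λ = (5 ± 5)/2 = 5, 0.
Thus the eigenvalues (to 4 decimals) are 5 (modulus 5); 0 (modulus 0). The spectral radius is the largest modulus: r(A) = 5. (Cross-check: r(A) ≤ ||A||_2 ≈ 6.4031; equality holds whenever A is normal, though it can also hold for some non-normal A.)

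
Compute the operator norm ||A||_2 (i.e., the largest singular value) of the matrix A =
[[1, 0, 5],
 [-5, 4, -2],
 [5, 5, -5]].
||A||_2 ≈ 9.2017 (= sqrt(largest eigenvalue of A^T A))

||A||_2 = sigma_max(A) = sqrt(lambda_max(A^T A)). Form the symmetric matrix M = A^T A =
[[51, 5, -10],
 [5, 41, -33],
 [-10, -33, 54]].
Its characteristic polynomial (trace, sum of principal 2x2 minors, determinant of M give the coefficients) is
  p(λ) = det(λ I - M) = λ^3 - 146λ^2 + 5845λ - 55225.
No integer candidate from the rational root theorem (±divisors of 55225) is a root, so the roots are irrational. The cubic discriminant is Δ = 7962441625 > 0, so there are three distinct real roots. p(13) = -1717 and p(14) = 733 have opposite signs, so a root lies in (13, 14); Newton's method refines it to λ ≈ 13.6916. p(47) = 799 and p(48) = -457 have opposite signs, so a root lies in (47, 48); Newton's method refines it to λ ≈ 47.6368. p(84) = -1717 and p(85) = 875 have opposite signs, so a root lies in (84, 85); Newton's method refines it to λ ≈ 84.6716. Check (Vieta): the three roots sum to 146, matching tr M = 146.
So the eigenvalues of A^T A are ≈ 13.6916, 47.6368, 84.6716 (all ≥ 0, as they must be for A^T A). The largest is λ_max ≈ 84.6716, hence ||A||_2 = sqrt(λ_max) ≈ 9.2017.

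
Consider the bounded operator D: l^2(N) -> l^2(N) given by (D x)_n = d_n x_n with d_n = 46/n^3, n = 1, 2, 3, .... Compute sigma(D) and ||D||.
sigma(D) = {46/n^3 : n ≥ 1} ∪ {0}; ||D|| = 46

A bounded diagonal operator on l^2 with diagonal entries d_n has spectrum equal to the closure of {d_n : n ≥ 1}: every d_n is an eigenvalue (with eigenvector e_n), so {d_n} ⊂ sigma(D); the spectrum is closed, so its closure is too; and for lambda not in the closure, (D - lambda I) has bounded inverse (the diagonal entries 1/(d_n - lambda) are bounded). For our sequence d_n = 46/n^3, n = 1, 2, 3, ...:
  - {d_n} = {46/n^3 : n ≥ 1}; the only limit point is 0
  - closure = {46/n^3 : n ≥ 1} ∪ {0}
For the norm: a diagonal operator has ||D|| = sup_n |d_n|. Here d_n = 46/n^3 is positive and decreasing, so sup_n |d_n| = d_1 = 46. So ||D|| = 46.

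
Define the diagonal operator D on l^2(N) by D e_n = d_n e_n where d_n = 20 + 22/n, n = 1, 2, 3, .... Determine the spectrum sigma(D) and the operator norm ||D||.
sigma(D) = {20 + 22/n : n ≥ 1} ∪ {20}; ||D|| = 42

A bounded diagonal operator on l^2 with diagonal entries d_n has spectrum equal to the closure of {d_n : n ≥ 1}: every d_n is an eigenvalue (with eigenvector e_n), so {d_n} ⊂ sigma(D); the spectrum is closed, so its closure is too; and for lambda not in the closure, (D - lambda I) has bounded inverse (the diagonal entries 1/(d_n - lambda) are bounded). For our sequence d_n = 20 + 22/n, n = 1, 2, 3, ...:
  - {d_n} = {20 + 22/n : n ≥ 1}; the only limit point is 20
  - closure = {20 + 22/n : n ≥ 1} ∪ {20}
For the norm: a diagonal operator has ||D|| = sup_n |d_n|. Here d_n = 20 + 22/n is positive and decreasing, so sup_n |d_n| = d_1 = 20 + 22 = 42. So ||D|| = 42.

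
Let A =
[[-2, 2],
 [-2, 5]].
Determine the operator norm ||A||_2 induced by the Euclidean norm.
||A||_2 = 6 (= sqrt(largest eigenvalue of A^T A))

||A||_2 = sigma_max(A) = sqrt(lambda_max(A^T A)). Form the symmetric matrix M = A^T A =
[[8, -14],
 [-14, 29]].
Its characteristic polynomial (trace, determinant of M give the coefficients) is
  p(λ) = det(λ I - M) = λ^2 - 37λ + 36.
For λ^2 - 37λ + 36 the discriminant is 1225. It is a perfect square (35^2), so the roots are rational: λ = (37 ± 35)/2 = 36, 1.
So the eigenvalues of A^T A are ≈ 1, 36 (all ≥ 0, as they must be for A^T A). The largest is λ_max = 36, hence ||A||_2 = sqrt(λ_max) = 6.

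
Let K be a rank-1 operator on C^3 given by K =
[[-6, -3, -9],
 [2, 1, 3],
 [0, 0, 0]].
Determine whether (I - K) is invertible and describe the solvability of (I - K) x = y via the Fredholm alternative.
(I - K) is invertible (det(I - K) = 6 ≠ 0), so for every y in C^3 the equation (I - K) x = y has a unique solution.

K has rank 1, so it is an outer product K = u v^T: every row of K is a multiple of one row vector. Reading off the entries, u = (3, -1, 0) and v = (-2, -1, -3) (row i of K equals u_i·v^T). A rank-one matrix u v^T satisfies K u = u (v·u) and kills the (2)-dimensional subspace v^⊥, so its characteristic polynomial is lambda^2 (lambda - v·u) with v·u = tr K = -5. Hence the eigenvalues of I - K are 1 (multiplicity 2) and 1 - (-5) = 6, so det(I - K) = 6. (Direct check: I - K =
[[7, 3, 9],
 [-2, 0, -3],
 [0, 0, 1]]
has determinant 6.) The finite-dimensional Fredholm alternative says: either (I - K) is invertible, or ker(I - K) ≠ {0} and then range(I - K) = ker((I - K)^*)^⊥, with dim ker(I - K) = dim ker((I - K)^*). Since det(I - K) ≠ 0, 1 is not an eigenvalue of K and ker(I - K) = {0}, so we are in the first case: for every y there is a unique x = (I - K)^(-1) y. Explicitly, by the Sherman–Morrison formula, (I - u v^T)^(-1) = I + u v^T/(1 - v·u), i.e. (I - K)^(-1) = I + K/(6).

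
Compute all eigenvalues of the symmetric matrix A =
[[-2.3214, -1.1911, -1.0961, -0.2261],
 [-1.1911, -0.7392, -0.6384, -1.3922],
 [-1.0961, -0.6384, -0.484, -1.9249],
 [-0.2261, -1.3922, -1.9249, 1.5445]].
sigma(A) ≈ {-4, -1, 0, 3}

A is real symmetric, so its spectrum consists of real eigenvalues. Expanding the characteristic polynomial of the displayed matrix gives
  det(λ I - A) = p(λ) = λ^4 + (2)λ^3 + (-11)λ^2 + (-12)λ + (0).
Solving p(λ) = 0 yields eigenvalues ≈ -4, -1, 0, 3. (A is shown rounded to 4 decimals, so these recover the underlying integer eigenvalues to within that precision.)
Verification: the trace of A = -2 equals the sum of eigenvalues -2, and det(A) ≈ -0.0005 matches the eigenvalue product 0.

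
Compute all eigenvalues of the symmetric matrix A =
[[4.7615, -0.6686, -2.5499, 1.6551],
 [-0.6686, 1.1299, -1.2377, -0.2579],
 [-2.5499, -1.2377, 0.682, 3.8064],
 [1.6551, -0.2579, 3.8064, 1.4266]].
sigma(A) ≈ {-4, 1, 5, 6}

A is real symmetric, so its spectrum consists of real eigenvalues. Expanding the characteristic polynomial of the displayed matrix gives
  det(λ I - A) = p(λ) = λ^4 + (-8)λ^3 + (-7)λ^2 + (134)λ + (-120.0057).
Solving p(λ) = 0 yields eigenvalues ≈ -4, 1, 5, 6. (A is shown rounded to 4 decimals, so these recover the underlying integer eigenvalues to within that precision.)
Verification: the trace of A = 8 equals the sum of eigenvalues 8, and det(A) ≈ -120.0057 matches the eigenvalue product -120.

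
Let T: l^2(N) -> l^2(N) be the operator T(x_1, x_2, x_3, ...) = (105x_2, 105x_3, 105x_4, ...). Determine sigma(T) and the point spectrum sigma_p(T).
sigma(T) = closed disk {z in C : |z| ≤ 105}; sigma_p(T) = open disk {z in C : |z| < 105}

Note T = 105·V where V is the unit left shift (V x)_k = x_{k+1}; so sigma(T) = 105·sigma(V) and ||T|| = 105||V||. ||T x||^2 = 11025sum_{k≥2} |x_k|^2 ≤ 11025||x||^2, with equality on {x : x_1 = 0}, so ||T|| = 105. For any lambda with |lambda| < 105, set r = lambda/105 (|r| < 1); the vector x = (1, r, r^2, ...) is in l^2 and satisfies T x = 105(r, r^2, ...) = lambda x, so lambda is an eigenvalue. On the boundary |lambda| = 105 the geometric series diverges, so no l^2 eigenvector exists, but these lambda lie in the approximate point spectrum. Hence sigma(T) is the closed disk of radius 105 and sigma_p(T) is the open disk.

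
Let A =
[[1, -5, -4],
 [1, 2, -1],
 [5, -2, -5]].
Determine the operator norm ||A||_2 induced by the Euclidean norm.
||A||_2 ≈ 9.1397 (= sqrt(largest eigenvalue of A^T A))

||A||_2 = sigma_max(A) = sqrt(lambda_max(A^T A)). Form the symmetric matrix M = A^T A =
[[27, -13, -30],
 [-13, 33, 28],
 [-30, 28, 42]].
Its characteristic polynomial (trace, sum of principal 2x2 minors, determinant of M give the coefficients) is
  p(λ) = det(λ I - M) = λ^3 - 102λ^2 + 1558λ - 1296.
No integer candidate from the rational root theorem (±divisors of 1296) is a root, so the roots are irrational. The cubic discriminant is Δ = 8287503152 > 0, so there are three distinct real roots. p(0) = -1296 and p(1) = 161 have opposite signs, so a root lies in (0, 1); Newton's method refines it to λ ≈ 0.8824. p(17) = 625 and p(18) = -468 have opposite signs, so a root lies in (17, 18); Newton's method refines it to λ ≈ 17.5828. p(83) = -2873 and p(84) = 2568 have opposite signs, so a root lies in (83, 84); Newton's method refines it to λ ≈ 83.5348. Check (Vieta): the three roots sum to 102, matching tr M = 102.
So the eigenvalues of A^T A are ≈ 0.8824, 17.5828, 83.5348 (all ≥ 0, as they must be for A^T A). The largest is λ_max ≈ 83.5348, hence ||A||_2 = sqrt(λ_max) ≈ 9.1397.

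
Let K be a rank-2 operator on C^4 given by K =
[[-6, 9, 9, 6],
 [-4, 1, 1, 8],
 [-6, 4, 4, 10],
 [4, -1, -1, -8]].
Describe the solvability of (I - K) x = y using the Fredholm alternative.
(I - K) is invertible (det(I - K) = 72 ≠ 0), so for every y in C^4 the equation (I - K) x = y has a unique solution.

K has rank 2 and factors as K = U V^T = u1 v1^T + u2 v2^T with u1 = (0, -2, -2, 2), v1 = (1, 1, 1, -3), u2 = (3, 1, 2, -1), v2 = (-2, 3, 3, 2) (multiplying out reproduces the displayed K). The nonzero eigenvalues of U V^T coincide with those of the 2 x 2 matrix G = V^T U = [[v1·u1, v1·u2], [v2·u1, v2·u2]] = [[-10, 9], [-8, 1]], and by the Sylvester determinant identity det(I_4 - U V^T) = det(I_2 - V^T U) = det([[11, -9], [8, 0]]) = (11)(0) - (-9)(8) = 72. (Direct check: I - K =
[[7, -9, -9, -6],
 [4, 0, -1, -8],
 [6, -4, -3, -10],
 [-4, 1, 1, 9]]
has determinant 72.) The finite-dimensional Fredholm alternative says: either (I - K) is invertible, or ker(I - K) ≠ {0} and then range(I - K) = ker((I - K)^*)^⊥, with dim ker(I - K) = dim ker((I - K)^*). Since det(I - K) ≠ 0, 1 is not an eigenvalue of K and ker(I - K) = {0}, so we are in the first case: for every y there is a unique x = (I - K)^(-1) y. (Explicitly, by the Woodbury identity, (I - U V^T)^(-1) = I + U (I_2 - G)^(-1) V^T.)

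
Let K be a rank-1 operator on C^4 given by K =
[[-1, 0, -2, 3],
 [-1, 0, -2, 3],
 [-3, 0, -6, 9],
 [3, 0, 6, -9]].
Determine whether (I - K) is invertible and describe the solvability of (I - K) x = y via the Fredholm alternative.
(I - K) is invertible (det(I - K) = 17 ≠ 0), so for every y in C^4 the equation (I - K) x = y has a unique solution.

K has rank 1, so it is an outer product K = u v^T: every row of K is a multiple of one row vector. Reading off the entries, u = (-1, -1, -3, 3) and v = (1, 0, 2, -3) (row i of K equals u_i·v^T). A rank-one matrix u v^T satisfies K u = u (v·u) and kills the (3)-dimensional subspace v^⊥, so its characteristic polynomial is lambda^3 (lambda - v·u) with v·u = tr K = -16. Hence the eigenvalues of I - K are 1 (multiplicity 3) and 1 - (-16) = 17, so det(I - K) = 17. (Direct check: I - K =
[[2, 0, 2, -3],
 [1, 1, 2, -3],
 [3, 0, 7, -9],
 [-3, 0, -6, 10]]
has determinant 17.) The finite-dimensional Fredholm alternative says: either (I - K) is invertible, or ker(I - K) ≠ {0} and then range(I - K) = ker((I - K)^*)^⊥, with dim ker(I - K) = dim ker((I - K)^*). Since det(I - K) ≠ 0, 1 is not an eigenvalue of K and ker(I - K) = {0}, so we are in the first case: for every y there is a unique x = (I - K)^(-1) y. Explicitly, by the Sherman–Morrison formula, (I - u v^T)^(-1) = I + u v^T/(1 - v·u), i.e. (I - K)^(-1) = I + K/(17).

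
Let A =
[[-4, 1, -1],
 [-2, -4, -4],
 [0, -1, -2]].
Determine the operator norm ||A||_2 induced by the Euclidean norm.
||A||_2 ≈ 6.5298 (= sqrt(largest eigenvalue of A^T A))

||A||_2 = sigma_max(A) = sqrt(lambda_max(A^T A)). Form the symmetric matrix M = A^T A =
[[20, 4, 12],
 [4, 18, 17],
 [12, 17, 21]].
Its characteristic polynomial (trace, sum of principal 2x2 minors, determinant of M give the coefficients) is
  p(λ) = det(λ I - M) = λ^3 - 59λ^2 + 709λ - 484.
No integer candidate from the rational root theorem (±divisors of 484) is a root, so the roots are irrational. The cubic discriminant is Δ = 284722261 > 0, so there are three distinct real roots. p(0) = -484 and p(1) = 167 have opposite signs, so a root lies in (0, 1); Newton's method refines it to λ ≈ 0.726. p(15) = 251 and p(16) = -148 have opposite signs, so a root lies in (15, 16); Newton's method refines it to λ ≈ 15.6362. p(42) = -694 and p(43) = 419 have opposite signs, so a root lies in (42, 43); Newton's method refines it to λ ≈ 42.6378. Check (Vieta): the three roots sum to 59, matching tr M = 59.
So the eigenvalues of A^T A are ≈ 0.726, 15.6362, 42.6378 (all ≥ 0, as they must be for A^T A). The largest is λ_max ≈ 42.6378, hence ||A||_2 = sqrt(λ_max) ≈ 6.5298.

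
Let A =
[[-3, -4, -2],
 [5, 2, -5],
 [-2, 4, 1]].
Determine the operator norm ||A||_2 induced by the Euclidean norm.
||A||_2 ≈ 7.7217 (= sqrt(largest eigenvalue of A^T A))

||A||_2 = sigma_max(A) = sqrt(lambda_max(A^T A)). Form the symmetric matrix M = A^T A =
[[38, 14, -21],
 [14, 36, 2],
 [-21, 2, 30]].
Its characteristic polynomial (trace, sum of principal 2x2 minors, determinant of M give the coefficients) is
  p(λ) = det(λ I - M) = λ^3 - 104λ^2 + 2947λ - 17956.
No integer candidate from the rational root theorem (±divisors of 17956) is a root, so the roots are irrational. The cubic discriminant is Δ = 1120222948 > 0, so there are three distinct real roots. p(8) = -524 and p(9) = 872 have opposite signs, so a root lies in (8, 9); Newton's method refines it to λ ≈ 8.3623. p(36) = 8 and p(37) = -640 have opposite signs, so a root lies in (36, 37); Newton's method refines it to λ ≈ 36.0123. p(59) = -728 and p(60) = 464 have opposite signs, so a root lies in (59, 60); Newton's method refines it to λ ≈ 59.6254. Check (Vieta): the three roots sum to 104, matching tr M = 104.
So the eigenvalues of A^T A are ≈ 8.3623, 36.0123, 59.6254 (all ≥ 0, as they must be for A^T A). The largest is λ_max ≈ 59.6254, hence ||A||_2 = sqrt(λ_max) ≈ 7.7217.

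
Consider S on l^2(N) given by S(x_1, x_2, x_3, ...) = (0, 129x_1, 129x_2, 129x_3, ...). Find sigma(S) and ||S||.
sigma(S) = closed disk {z in C : |z| ≤ 129}; ||S|| = 129

Note S = 129·U where U is the unit right shift (U x)_k = x_{k-1} (with x_0 := 0); so ||S|| = 129||U|| and sigma(S) = 129·sigma(U). ||S x||^2 = sum_{k≥1} |129x_k|^2 = 16641||x||^2, so ||S|| = 129 and sigma(S) ⊂ {|z| ≤ 129}. For any |lambda| < 129, the equation (S - lambda I) x = 0 forces x_1 = 0, then 129x_k = lambda x_{k+1} ⇒ x = 0, so S has no eigenvalues. But (S - lambda I) is not surjective for |lambda| < 129: solving (S - lambda I) x = e_1 would require x_n proportional to (lambda/129)^(-n), which is not in l^2. So every |lambda| < 129 lies in the residual spectrum. The boundary |lambda| = 129 is in the approximate point spectrum (the spectrum is closed). Hence sigma(S) is the closed disk of radius 129.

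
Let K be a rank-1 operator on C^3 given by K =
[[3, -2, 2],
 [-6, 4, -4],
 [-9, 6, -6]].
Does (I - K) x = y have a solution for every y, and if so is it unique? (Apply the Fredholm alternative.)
(I - K) is singular (det(I - K) = 0, i.e. 1 ∈ sigma(K)). (I - K) x = y is solvable iff y ⊥ ker((I - K)^*) = span{(3, -2, 2)}, i.e. iff 3y_1 - 2y_2 + 2y_3 = 0. When solvable, the solutions are x = y + c·(1, -2, -3), c arbitrary (ker(I - K) = span{(1, -2, -3)}, dimension 1).

K has rank 1, so it is an outer product K = u v^T: every row of K is a multiple of one row vector. Reading off the entries, u = (1, -2, -3) and v = (3, -2, 2) (row i of K equals u_i·v^T). A rank-one matrix u v^T satisfies K u = u (v·u) and kills the (2)-dimensional subspace v^⊥, so its characteristic polynomial is lambda^2 (lambda - v·u) with v·u = tr K = 1. Hence the eigenvalues of I - K are 1 (multiplicity 2) and 1 - (1) = 0, so det(I - K) = 0. (Direct check: I - K =
[[-2, 2, -2],
 [6, -3, 4],
 [9, -6, 7]]
has determinant 0.) So 1 is an eigenvalue of K and (I - K) is not invertible. The finite-dimensional Fredholm alternative says: either (I - K) is invertible, or ker(I - K) ≠ {0} and then range(I - K) = ker((I - K)^*)^⊥, with dim ker(I - K) = dim ker((I - K)^*). We are in the second case, so we need both kernels. Kernel of I - K: (I - K) u = u - u (v·u) = u - u = 0, so ker(I - K) = span{u} = span{(1, -2, -3)} (it is exactly 1-dimensional because rank(I - K) = 2). Kernel of the adjoint: K is real, so (I - K)^* = I - K^T = I - v u^T, and (I - v u^T) v = v - v (u·v) = 0; hence ker((I - K)^*) = span{v} = span{(3, -2, 2)}. Therefore (I - K) x = y is solvable iff <y, v> = 0, i.e. iff 3y_1 - 2y_2 + 2y_3 = 0. When this holds, K y = u (v·y) = 0, so (I - K) y = y and x = y is a particular solution; the full solution set is the line x = y + c·u = y + c·(1, -2, -3), c ∈ C.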